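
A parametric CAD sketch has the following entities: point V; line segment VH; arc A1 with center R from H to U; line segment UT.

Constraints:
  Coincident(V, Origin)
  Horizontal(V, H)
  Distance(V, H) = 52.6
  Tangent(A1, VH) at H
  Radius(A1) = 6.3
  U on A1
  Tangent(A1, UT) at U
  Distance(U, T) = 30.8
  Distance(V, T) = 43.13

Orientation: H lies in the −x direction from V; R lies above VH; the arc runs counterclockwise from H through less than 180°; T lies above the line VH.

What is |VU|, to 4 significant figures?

47.29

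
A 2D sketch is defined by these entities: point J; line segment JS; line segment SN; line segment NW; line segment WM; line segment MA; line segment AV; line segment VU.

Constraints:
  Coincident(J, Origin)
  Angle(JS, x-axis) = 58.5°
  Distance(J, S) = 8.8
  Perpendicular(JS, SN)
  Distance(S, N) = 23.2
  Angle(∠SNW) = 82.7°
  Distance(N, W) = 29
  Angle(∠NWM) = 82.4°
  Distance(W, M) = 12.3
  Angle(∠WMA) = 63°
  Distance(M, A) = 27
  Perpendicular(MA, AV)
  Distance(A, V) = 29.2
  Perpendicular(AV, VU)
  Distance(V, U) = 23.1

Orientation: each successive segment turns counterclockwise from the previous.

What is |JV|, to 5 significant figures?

50.088

J is at the origin; JS runs at 58.5° with length 8.8, so S = (4.5980, 7.5032). JS is perpendicular to SN, so SN runs at 148.50°; with |SN| = 23.2, N = (-15.183, 19.625). ∠SNW = 82.7° gives NW at -114.20° from the x-axis; with |NW| = 29.0, W = (-27.071, -6.8263). ∠NWM = 82.4° gives WM at -16.600° from the x-axis; with |WM| = 12.3, M = (-15.284, -10.340). ∠WMA = 63.0° gives MA at 100.40° from the x-axis; with |MA| = 27.0, A = (-20.158, 16.216). MA ⟂ AV, so AV runs at -169.60°; with |AV| = 29.2, V = (-48.878, 10.945). Then |JV| = |V − J| = 50.088.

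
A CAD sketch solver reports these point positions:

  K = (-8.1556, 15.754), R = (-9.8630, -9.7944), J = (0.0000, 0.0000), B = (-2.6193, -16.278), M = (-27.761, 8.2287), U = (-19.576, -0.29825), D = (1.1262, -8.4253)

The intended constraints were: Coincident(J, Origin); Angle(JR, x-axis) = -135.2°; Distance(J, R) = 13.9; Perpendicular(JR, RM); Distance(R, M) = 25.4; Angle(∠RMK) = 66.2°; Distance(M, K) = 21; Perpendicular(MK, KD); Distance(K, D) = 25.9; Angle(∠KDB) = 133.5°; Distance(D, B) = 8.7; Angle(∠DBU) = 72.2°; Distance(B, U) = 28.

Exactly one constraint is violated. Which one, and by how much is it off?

Distance(B, U) = 28 — off by 4.70.

J = (0.00, 0.00) ✓; JR at -135.2° ✓; |JR| = 13.90 ✓; ∠(JR, RM) = 90.00° ✓; |RM| = 25.40 ✓; ∠RMK = 66.20° ✓; |MK| = 21.00 ✓; ∠(MK, KD) = 90.00° ✓; |KD| = 25.90 ✓; ∠KDB = 133.5° ✓; |DB| = 8.700 ✓; ∠DBU = 72.20° ✓; |BU| = 23.30 ✗.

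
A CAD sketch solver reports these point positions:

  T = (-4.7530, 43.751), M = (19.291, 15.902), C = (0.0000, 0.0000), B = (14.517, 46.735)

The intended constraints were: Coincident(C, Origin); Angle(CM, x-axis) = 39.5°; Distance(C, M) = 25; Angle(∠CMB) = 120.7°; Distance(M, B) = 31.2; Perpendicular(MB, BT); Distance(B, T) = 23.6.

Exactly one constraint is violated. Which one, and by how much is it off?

Distance(B, T) = 23.6 — off by 4.10.

C = (0.00, 0.00) ✓; CM at 39.50° ✓; |CM| = 25.00 ✓; ∠CMB = 120.7° ✓; |MB| = 31.20 ✓; ∠(MB, BT) = 90.00° ✓; |BT| = 19.50 ✗.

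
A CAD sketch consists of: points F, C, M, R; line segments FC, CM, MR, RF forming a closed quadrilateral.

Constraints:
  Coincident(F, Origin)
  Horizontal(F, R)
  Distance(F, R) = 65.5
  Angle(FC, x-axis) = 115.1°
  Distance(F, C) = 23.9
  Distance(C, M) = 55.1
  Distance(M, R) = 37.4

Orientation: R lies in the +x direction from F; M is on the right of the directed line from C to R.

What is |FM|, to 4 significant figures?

34.51

Checks: |CM| = 55.10 ✓; |MR| = 37.40 ✓.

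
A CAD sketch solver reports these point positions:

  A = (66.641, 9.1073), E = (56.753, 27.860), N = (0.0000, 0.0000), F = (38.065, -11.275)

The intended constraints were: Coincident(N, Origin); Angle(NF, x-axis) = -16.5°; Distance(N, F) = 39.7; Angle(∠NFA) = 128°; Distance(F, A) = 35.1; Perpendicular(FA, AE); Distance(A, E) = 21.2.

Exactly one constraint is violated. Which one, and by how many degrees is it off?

Perpendicular(FA, AE) — off by 7.70°.

N = (0.00, 0.00) ✓; NF at -16.50° ✓; |NF| = 39.70 ✓; ∠NFA = 128.0° ✓; |FA| = 35.10 ✓; ∠(FA, AE) = 82.30° ✗; |AE| = 21.20 ✓.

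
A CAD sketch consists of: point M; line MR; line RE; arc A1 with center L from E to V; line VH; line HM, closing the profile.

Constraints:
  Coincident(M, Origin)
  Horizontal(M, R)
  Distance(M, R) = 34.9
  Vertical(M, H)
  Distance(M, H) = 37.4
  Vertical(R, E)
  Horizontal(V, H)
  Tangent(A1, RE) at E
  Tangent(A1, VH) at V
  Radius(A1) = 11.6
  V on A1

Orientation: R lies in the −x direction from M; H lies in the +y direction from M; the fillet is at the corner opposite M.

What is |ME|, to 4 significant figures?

43.40

M is at the origin; M and R share the same y with |MR| = 34.9 and R on the −x side, so R = (-34.90, 0.000). M and H share the same x with |MH| = 37.4 and H on the +y side, so H = (0.000, 37.40). The virtual corner opposite M is at (-34.90, 37.40). A1 meets RE tangentially, so LE is at right angles to RE and the tangent condition forces LV to be normal to VH, with radius 11.6, so the center L sits 11.6 in from both sides at L = (-23.30, 25.80). That places the tangent points at E = (-34.90, 25.80) on RE and V = (-23.30, 37.40) on VH. Then |ME| = |E − M| = 43.40.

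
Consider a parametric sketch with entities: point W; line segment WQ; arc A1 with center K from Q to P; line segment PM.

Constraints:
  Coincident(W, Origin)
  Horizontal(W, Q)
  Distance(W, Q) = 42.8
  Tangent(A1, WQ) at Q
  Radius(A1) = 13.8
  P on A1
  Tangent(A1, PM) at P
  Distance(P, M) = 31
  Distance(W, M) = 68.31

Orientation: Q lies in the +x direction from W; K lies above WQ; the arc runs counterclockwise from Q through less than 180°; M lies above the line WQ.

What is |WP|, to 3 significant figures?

58.7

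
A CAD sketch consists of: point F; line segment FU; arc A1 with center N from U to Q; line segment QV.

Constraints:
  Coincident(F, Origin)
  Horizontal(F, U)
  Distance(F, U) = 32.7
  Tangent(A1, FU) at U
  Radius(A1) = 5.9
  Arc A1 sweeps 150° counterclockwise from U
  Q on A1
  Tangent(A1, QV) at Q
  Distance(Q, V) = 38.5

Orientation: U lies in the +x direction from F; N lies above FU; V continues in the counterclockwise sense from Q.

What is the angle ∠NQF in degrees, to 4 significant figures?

42.84°

F is at the origin; FU is horizontal with |FU| = 32.7 and U on the +x side, so U = (32.70, 0.000). Since A1 is tangent to FU there, NU ⟂ FU, so N = U + (0, 5.9) = (32.70, 5.900). On A1, U sits at bearing -90° from N; a 150° counterclockwise sweep puts Q at bearing 60°, so Q = N + 5.9·(cos 60°, sin 60°) = (35.65, 11.01). Then cos ∠NQF = QN·QF / (|QN||QF|), giving 42.84°.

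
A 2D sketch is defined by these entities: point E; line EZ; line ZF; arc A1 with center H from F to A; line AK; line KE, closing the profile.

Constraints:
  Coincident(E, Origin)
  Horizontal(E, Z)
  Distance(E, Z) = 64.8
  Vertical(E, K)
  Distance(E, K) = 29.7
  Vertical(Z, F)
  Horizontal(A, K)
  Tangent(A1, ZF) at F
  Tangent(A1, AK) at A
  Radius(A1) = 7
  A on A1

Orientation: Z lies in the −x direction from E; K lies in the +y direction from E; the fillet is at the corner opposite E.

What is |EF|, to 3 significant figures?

68.7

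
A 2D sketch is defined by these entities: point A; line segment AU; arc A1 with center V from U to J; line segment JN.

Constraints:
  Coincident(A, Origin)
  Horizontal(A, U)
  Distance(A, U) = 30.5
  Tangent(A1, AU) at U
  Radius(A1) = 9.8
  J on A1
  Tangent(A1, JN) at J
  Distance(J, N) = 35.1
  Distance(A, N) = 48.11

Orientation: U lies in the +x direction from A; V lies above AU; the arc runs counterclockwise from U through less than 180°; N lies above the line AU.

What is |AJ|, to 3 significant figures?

41.5

A is at the origin; A and U share the same y with |AU| = 30.5 and U on the +x side, so U = (30.5, 0.00). Since A1 is tangent to AU there, VU ⟂ AU, so V = U + (0, 9.8) = (30.5, 9.80). Since VJ ⟂ JN (tangency), |VN| = √(9.8² + 35.1²) = 36.4 regardless of where J sits on A1. So N lies on both circle(A, 48.11) and circle(V, 36.4); the above-AU intersection is N = (18.8, 44.3). J is the foot of the tangent from N: J = (38.6, 15.3).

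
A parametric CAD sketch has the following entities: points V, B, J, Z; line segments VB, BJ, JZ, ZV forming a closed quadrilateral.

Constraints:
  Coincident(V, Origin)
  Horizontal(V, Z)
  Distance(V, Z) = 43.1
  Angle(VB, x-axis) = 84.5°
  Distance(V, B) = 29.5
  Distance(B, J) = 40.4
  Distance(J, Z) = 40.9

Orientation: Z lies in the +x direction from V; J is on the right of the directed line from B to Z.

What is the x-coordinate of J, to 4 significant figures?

3.714

Checks: |BJ| = 40.40 ✓; |JZ| = 40.90 ✓.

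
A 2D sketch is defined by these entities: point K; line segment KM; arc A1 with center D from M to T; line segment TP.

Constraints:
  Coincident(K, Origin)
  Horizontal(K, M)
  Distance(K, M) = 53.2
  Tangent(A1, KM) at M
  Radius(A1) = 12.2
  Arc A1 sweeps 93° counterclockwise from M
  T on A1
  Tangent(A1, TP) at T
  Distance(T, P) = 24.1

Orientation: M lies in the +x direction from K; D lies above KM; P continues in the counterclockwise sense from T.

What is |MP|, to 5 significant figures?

38.488

K is at the origin; K and M share the same y with |KM| = 53.2 and M on the +x side, so M = (53.200, 0.0000). The tangent condition forces DM to be normal to KM, so D = M + (0, 12.2) = (53.200, 12.200). On A1, M sits at bearing -90° from D; a 93° counterclockwise sweep puts T at bearing 3°, so T = D + 12.2·(cos 3°, sin 3°) = (65.383, 12.838). The tangent condition forces DT to be normal to TP, so TP runs along (−sin 3°, cos 3°); with |TP| = 24.1, P = (64.122, 36.905). Then |MP| = |P − M| = 38.488.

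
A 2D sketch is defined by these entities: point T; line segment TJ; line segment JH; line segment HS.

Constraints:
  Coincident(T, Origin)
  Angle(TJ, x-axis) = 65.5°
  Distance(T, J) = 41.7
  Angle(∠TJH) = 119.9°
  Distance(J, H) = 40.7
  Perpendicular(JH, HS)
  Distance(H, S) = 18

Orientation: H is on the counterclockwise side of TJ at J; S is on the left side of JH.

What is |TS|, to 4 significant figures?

64.11

∠TJH = 119.9°, so JH runs at 65.5° + (180° − 119.9°) = 125.6° from the x-axis; with |JH| = 40.7, H = J + 40.7·(cos 125.6°, sin 125.6°) = (-6.400, 71.04). JH ⟂ HS; with |HS| = 18.0 on the left of JH, S = H + 18.0·(-0.8131, -0.5821) = (-21.04, 60.56). Then |TS| = |S − T| = 64.11.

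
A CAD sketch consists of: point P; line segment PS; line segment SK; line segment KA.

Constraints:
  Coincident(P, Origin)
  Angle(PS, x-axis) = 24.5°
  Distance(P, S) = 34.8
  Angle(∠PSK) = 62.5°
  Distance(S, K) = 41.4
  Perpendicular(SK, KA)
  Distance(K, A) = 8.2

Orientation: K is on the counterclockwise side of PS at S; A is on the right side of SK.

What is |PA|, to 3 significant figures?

46.6

P is at the origin; PS runs at 24.5° with length 34.8, so S = 34.8·(cos 24.5°, sin 24.5°) = (31.7, 14.4). ∠PSK = 62.5°, so SK runs at 24.5° + (180° − 62.5°) = 142° from the x-axis; with |SK| = 41.4, K = S + 41.4·(cos 142°, sin 142°) = (-0.957, 39.9). The perpendicularity gives KA at right angles to SK; with |KA| = 8.2 on the right of SK, A = K + 8.2·(0.616, 0.788) = (4.09, 46.4). Then |PA| = |A − P| = 46.6.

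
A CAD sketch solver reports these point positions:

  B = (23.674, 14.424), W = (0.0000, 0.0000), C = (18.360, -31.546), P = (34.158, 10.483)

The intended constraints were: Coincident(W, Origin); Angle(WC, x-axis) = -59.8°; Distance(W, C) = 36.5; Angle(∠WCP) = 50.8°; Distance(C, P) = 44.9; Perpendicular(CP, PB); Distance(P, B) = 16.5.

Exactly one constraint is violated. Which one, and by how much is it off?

Distance(P, B) = 16.5 — off by 5.30.

W = (0.00, 0.00) ✓; WC at -59.80° ✓; |WC| = 36.50 ✓; ∠WCP = 50.80° ✓; |CP| = 44.90 ✓; ∠(CP, PB) = 90.00° ✓; |PB| = 11.20 ✗.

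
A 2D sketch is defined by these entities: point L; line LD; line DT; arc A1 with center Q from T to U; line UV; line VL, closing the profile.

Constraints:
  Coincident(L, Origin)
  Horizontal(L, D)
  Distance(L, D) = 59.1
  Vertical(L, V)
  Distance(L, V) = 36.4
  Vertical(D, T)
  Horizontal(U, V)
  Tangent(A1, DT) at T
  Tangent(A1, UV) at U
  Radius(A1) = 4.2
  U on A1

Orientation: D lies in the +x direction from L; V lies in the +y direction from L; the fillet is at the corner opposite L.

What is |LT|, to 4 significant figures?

67.30

L is at the origin; LD is horizontal with |LD| = 59.1 and D on the +x side, so D = (59.10, 0.000). LV is vertical with |LV| = 36.4 and V on the +y side, so V = (0.000, 36.40). The virtual corner opposite L is at (59.10, 36.40). The tangent condition forces QT to be normal to DT and the tangent condition forces QU to be normal to UV, with radius 4.2, so the center Q sits 4.2 in from both sides at Q = (54.90, 32.20). That places the tangent points at T = (59.10, 32.20) on DT and U = (54.90, 36.40) on UV. Then |LT| = |T − L| = 67.30.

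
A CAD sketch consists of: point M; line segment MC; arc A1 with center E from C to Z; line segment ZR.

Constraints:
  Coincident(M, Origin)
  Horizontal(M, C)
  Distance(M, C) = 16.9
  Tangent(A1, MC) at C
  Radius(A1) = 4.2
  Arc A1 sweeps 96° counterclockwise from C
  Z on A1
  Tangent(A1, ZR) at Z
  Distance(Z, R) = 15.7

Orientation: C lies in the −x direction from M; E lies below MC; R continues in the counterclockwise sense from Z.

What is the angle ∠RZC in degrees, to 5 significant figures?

132.00°

M is at the origin; MC is horizontal with |MC| = 16.9 and C on the −x side, so C = (-16.900, 0.0000). Tangency of A1 to MC means the radius EC is perpendicular to MC, so E = C + (0, -4.2) = (-16.900, -4.2000). On A1, C sits at bearing 90° from E; a 96° counterclockwise sweep puts Z at bearing 186°, so Z = E + 4.2·(cos 186°, sin 186°) = (-21.077, -4.6390). A1 meets ZR tangentially, so EZ is at right angles to ZR, so ZR runs along (−sin 186°, cos 186°); with |ZR| = 15.7, R = (-19.436, -20.253). Then cos ∠RZC = ZR·ZC / (|ZR||ZC|), giving 132.00°.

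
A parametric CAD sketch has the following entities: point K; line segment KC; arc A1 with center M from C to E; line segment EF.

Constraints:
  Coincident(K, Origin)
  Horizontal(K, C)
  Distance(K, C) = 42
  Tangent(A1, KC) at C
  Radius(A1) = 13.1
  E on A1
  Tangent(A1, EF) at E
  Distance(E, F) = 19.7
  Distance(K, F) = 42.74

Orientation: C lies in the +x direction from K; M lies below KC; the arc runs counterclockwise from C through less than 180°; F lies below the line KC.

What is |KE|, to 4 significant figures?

31.52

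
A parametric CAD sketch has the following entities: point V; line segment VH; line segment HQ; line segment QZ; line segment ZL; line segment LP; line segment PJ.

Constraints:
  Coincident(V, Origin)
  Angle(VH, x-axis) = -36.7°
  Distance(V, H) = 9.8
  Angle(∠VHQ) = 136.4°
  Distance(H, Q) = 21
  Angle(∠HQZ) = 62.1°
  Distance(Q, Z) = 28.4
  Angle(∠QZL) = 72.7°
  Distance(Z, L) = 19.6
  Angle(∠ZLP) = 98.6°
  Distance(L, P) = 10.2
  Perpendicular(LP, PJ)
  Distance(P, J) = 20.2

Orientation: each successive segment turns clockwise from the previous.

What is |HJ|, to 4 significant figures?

22.11

V is at the origin; VH runs at -36.7° with length 9.8, so H = (7.857, -5.857). ∠VHQ = 136.4° gives HQ at -80.30° from the x-axis; with |HQ| = 21.0, Q = (11.40, -26.56). ∠HQZ = 62.1° gives QZ at 161.8° from the x-axis; with |QZ| = 28.4, Z = (-15.58, -17.69). ∠QZL = 72.7° gives ZL at 54.50° from the x-axis; with |ZL| = 19.6, L = (-4.202, -1.730). ∠ZLP = 98.6° gives LP at -26.90° from the x-axis; with |LP| = 10.2, P = (4.895, -6.344). LP is perpendicular to PJ, so PJ runs at -116.9°; with |PJ| = 20.2, J = (-4.245, -24.36). Then |HJ| = |J − H| = 22.11.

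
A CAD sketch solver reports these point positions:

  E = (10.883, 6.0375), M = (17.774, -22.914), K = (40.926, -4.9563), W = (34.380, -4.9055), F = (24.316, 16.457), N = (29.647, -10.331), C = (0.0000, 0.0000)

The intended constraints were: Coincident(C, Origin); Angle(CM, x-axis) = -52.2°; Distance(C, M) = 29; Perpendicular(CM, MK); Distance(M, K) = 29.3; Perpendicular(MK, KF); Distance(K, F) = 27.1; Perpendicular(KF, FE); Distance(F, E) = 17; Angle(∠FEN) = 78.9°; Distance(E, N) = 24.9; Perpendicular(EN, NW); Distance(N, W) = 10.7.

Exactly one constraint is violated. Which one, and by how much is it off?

Distance(N, W) = 10.7 — off by 3.50.

C = (0.00, 0.00) ✓; CM at -52.20° ✓; |CM| = 29.00 ✓; ∠(CM, MK) = 90.00° ✓; |MK| = 29.30 ✓; ∠(MK, KF) = 90.00° ✓; |KF| = 27.10 ✓; ∠(KF, FE) = 90.00° ✓; |FE| = 17.00 ✓; ∠FEN = 78.90° ✓; |EN| = 24.90 ✓; ∠(EN, NW) = 90.00° ✓; |NW| = 7.200 ✗.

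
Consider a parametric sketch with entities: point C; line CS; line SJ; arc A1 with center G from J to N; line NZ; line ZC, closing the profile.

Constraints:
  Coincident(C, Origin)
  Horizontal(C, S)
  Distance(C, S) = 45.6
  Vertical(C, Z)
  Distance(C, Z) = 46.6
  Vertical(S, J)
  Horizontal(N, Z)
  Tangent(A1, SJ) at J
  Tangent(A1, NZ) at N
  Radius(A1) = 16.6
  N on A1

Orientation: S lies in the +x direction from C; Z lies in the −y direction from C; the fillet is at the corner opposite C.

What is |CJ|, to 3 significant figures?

54.6

C is at the origin; CS is horizontal with |CS| = 45.6 and S on the +x side, so S = (45.6, 0.00). CZ is vertical with |CZ| = 46.6 and Z on the −y side, so Z = (0.00, -46.6). The virtual corner opposite C is at (45.6, -46.6). Since A1 is tangent to SJ there, GJ ⟂ SJ and since A1 is tangent to NZ there, GN ⟂ NZ, with radius 16.6, so the center G sits 16.6 in from both sides at G = (29.0, -30.0). That places the tangent points at J = (45.6, -30.0) on SJ and N = (29.0, -46.6) on NZ. Then |CJ| = |J − C| = 54.6.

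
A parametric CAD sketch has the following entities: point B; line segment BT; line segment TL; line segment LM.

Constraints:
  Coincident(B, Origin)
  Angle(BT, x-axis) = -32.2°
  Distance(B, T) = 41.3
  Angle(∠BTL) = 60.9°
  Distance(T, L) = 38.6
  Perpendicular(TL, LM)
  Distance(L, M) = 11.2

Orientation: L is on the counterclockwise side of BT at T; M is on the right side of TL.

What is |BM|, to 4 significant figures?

50.78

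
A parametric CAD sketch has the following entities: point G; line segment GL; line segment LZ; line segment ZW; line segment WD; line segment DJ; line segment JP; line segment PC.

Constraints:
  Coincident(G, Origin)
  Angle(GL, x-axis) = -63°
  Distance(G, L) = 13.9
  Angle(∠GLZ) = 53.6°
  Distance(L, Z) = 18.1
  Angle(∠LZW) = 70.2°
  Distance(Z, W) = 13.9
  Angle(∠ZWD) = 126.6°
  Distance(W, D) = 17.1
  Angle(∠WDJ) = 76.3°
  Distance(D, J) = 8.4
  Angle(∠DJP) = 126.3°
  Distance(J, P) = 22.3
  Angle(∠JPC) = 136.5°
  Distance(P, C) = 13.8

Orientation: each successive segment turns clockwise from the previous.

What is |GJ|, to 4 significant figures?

11.78

G is at the origin; GL runs at -63.0° with length 13.9, so L = (6.310, -12.38). ∠GLZ = 53.6° gives LZ at 170.6° from the x-axis; with |LZ| = 18.1, Z = (-11.55, -9.429). ∠LZW = 70.2° gives ZW at 60.80° from the x-axis; with |ZW| = 13.9, W = (-4.765, 2.705). ∠ZWD = 126.6° gives WD at 7.400° from the x-axis; with |WD| = 17.1, D = (12.19, 4.907). ∠WDJ = 76.3° gives DJ at -96.30° from the x-axis; with |DJ| = 8.4, J = (11.27, -3.442). Then |GJ| = |J − G| = 11.78.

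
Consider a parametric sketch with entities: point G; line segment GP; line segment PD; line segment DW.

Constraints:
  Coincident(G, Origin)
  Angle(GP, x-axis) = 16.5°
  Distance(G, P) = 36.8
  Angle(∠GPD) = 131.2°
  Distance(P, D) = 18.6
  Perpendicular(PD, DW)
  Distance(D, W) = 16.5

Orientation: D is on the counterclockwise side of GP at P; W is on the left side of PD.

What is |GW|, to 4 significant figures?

44.28

G is at the origin; GP runs at 16.5° with length 36.8, so P = 36.8·(cos 16.5°, sin 16.5°) = (35.28, 10.45). ∠GPD = 131.2°, so PD runs at 16.5° + (180° − 131.2°) = 65.30° from the x-axis; with |PD| = 18.6, D = P + 18.6·(cos 65.30°, sin 65.30°) = (43.06, 27.35). The perpendicularity gives DW at right angles to PD; with |DW| = 16.5 on the left of PD, W = D + 16.5·(-0.9085, 0.4179) = (28.07, 34.24). Then |GW| = |W − G| = 44.28.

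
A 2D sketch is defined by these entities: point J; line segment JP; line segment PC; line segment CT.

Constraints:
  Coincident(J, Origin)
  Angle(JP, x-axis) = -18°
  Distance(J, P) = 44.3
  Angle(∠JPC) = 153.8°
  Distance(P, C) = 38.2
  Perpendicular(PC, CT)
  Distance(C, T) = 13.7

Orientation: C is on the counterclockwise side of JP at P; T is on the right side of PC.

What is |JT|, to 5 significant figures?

84.747

J is at the origin; JP runs at -18.0° with length 44.3, so P = 44.3·(cos -18.0°, sin -18.0°) = (42.132, -13.689). ∠JPC = 153.8°, so PC runs at -18.0° + (180° − 153.8°) = 8.2000° from the x-axis; with |PC| = 38.2, C = P + 38.2·(cos 8.2000°, sin 8.2000°) = (79.941, -8.2410). PC ⟂ CT; with |CT| = 13.7 on the right of PC, T = C + 13.7·(0.14263, -0.98978) = (81.895, -21.801). Then |JT| = |T − J| = 84.747.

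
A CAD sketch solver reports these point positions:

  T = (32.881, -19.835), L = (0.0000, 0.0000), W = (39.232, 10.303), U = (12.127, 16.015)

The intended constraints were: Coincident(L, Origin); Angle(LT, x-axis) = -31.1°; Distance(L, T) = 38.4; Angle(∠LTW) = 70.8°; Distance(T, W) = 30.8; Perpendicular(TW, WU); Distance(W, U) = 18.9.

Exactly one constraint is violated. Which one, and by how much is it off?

Distance(W, U) = 18.9 — off by 8.80.

L = (0.00, 0.00) ✓; LT at -31.10° ✓; |LT| = 38.40 ✓; ∠LTW = 70.80° ✓; |TW| = 30.80 ✓; ∠(TW, WU) = 90.00° ✓; |WU| = 27.70 ✗.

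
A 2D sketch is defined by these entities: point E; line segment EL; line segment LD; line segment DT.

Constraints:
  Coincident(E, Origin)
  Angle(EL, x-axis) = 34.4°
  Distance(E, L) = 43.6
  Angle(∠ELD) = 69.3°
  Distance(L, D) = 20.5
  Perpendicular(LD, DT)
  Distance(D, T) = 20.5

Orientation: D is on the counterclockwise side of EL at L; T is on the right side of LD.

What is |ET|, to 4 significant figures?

61.50

∠ELD = 69.3°, so LD runs at 34.4° + (180° − 69.3°) = 145.1° from the x-axis; with |LD| = 20.5, D = L + 20.5·(cos 145.1°, sin 145.1°) = (19.16, 36.36). LD is perpendicular to DT; with |DT| = 20.5 on the right of LD, T = D + 20.5·(0.5721, 0.8202) = (30.89, 53.17). Then |ET| = |T − E| = 61.50.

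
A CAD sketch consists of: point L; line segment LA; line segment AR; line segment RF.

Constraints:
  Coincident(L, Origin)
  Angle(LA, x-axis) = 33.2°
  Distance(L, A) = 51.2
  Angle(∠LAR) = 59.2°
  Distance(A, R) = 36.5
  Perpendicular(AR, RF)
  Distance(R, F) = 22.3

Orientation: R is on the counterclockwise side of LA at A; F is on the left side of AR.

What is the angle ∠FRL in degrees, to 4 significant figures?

13.16°

L is at the origin; LA runs at 33.2° with length 51.2, so A = 51.2·(cos 33.2°, sin 33.2°) = (42.84, 28.04). ∠LAR = 59.2°, so AR runs at 33.2° + (180° − 59.2°) = 154.0° from the x-axis; with |AR| = 36.5, R = A + 36.5·(cos 154.0°, sin 154.0°) = (10.04, 44.04). AR ⟂ RF; with |RF| = 22.3 on the left of AR, F = R + 22.3·(-0.4384, -0.8988) = (0.2607, 23.99). Then cos ∠FRL = RF·RL / (|RF||RL|), giving 13.16°.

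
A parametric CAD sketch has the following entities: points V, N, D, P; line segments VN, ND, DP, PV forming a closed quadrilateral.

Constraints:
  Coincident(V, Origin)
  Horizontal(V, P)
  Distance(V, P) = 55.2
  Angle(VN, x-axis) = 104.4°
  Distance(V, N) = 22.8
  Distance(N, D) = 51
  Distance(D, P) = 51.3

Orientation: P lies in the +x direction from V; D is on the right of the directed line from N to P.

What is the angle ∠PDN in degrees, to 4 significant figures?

78.54°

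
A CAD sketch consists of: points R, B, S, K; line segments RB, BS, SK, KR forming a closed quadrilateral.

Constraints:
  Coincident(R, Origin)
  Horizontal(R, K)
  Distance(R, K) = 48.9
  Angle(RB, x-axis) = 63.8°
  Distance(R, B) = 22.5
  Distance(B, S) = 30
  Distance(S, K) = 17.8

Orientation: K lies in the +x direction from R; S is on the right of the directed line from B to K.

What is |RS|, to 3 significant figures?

31.1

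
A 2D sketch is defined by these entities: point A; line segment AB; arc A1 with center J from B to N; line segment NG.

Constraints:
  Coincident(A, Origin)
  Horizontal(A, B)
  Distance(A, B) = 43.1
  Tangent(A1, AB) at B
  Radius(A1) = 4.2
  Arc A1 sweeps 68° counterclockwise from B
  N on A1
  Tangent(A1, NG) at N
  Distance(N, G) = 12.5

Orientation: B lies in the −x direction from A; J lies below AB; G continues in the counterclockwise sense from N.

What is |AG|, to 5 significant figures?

53.597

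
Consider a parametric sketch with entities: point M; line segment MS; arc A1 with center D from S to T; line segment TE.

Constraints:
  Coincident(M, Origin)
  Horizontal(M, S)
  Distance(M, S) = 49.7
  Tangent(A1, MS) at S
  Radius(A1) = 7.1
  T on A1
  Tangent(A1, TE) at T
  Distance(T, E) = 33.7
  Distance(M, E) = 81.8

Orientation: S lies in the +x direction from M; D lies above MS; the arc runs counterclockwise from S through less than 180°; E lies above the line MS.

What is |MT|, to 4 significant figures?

55.23

Checks: ∠(DS, SM) = 90.00° ✓; |DT| = 7.100 ✓; ∠(DT, TE) = 90.00° ✓; |TE| = 33.70 ✓; |ME| = 81.80 ✓.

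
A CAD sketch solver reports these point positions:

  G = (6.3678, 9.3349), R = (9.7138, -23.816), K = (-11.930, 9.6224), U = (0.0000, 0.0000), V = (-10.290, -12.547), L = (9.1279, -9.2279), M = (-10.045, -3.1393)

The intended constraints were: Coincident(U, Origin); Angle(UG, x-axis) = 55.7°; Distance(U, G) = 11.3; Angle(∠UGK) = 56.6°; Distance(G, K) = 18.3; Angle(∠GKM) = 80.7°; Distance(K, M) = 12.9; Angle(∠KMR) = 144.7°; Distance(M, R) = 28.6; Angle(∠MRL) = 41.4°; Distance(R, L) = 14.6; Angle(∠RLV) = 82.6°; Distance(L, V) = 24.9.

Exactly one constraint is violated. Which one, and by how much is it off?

Distance(L, V) = 24.9 — off by 5.20.

U = (0.00, 0.00) ✓; UG at 55.70° ✓; |UG| = 11.30 ✓; ∠UGK = 56.60° ✓; |GK| = 18.30 ✓; ∠GKM = 80.70° ✓; |KM| = 12.90 ✓; ∠KMR = 144.7° ✓; |MR| = 28.60 ✓; ∠MRL = 41.40° ✓; |RL| = 14.60 ✓; ∠RLV = 82.60° ✓; |LV| = 19.70 ✗.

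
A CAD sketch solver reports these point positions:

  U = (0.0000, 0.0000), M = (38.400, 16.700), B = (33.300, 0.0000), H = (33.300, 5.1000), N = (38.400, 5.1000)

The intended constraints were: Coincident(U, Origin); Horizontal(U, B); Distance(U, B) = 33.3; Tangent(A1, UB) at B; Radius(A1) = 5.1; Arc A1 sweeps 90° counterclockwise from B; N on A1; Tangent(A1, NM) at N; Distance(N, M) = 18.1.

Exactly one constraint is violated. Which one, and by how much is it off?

Distance(N, M) = 18.1 — off by 6.50.

U = (0.00, 0.00) ✓; U.y = 0.00, B.y = 0.00 ✓; |UB| = 33.30 ✓; ∠(HB, BU) = 90.00° ✓; |HB| = 5.100 ✓; bearing(H→N) − bearing(H→B) = 90.00° ✓; |HN| = 5.100 ✓; ∠(HN, NM) = 90.00° ✓; |NM| = 11.60 ✗.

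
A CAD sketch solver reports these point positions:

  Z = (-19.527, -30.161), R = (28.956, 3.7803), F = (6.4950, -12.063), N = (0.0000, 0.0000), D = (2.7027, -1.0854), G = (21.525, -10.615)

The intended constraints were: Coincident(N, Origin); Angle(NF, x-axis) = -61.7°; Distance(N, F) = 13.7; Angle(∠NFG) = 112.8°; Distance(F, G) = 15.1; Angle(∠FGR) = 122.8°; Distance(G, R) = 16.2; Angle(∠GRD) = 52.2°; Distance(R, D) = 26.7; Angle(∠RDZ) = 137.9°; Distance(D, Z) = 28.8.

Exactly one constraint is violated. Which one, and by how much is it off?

Distance(D, Z) = 28.8 — off by 7.80.

N = (0.00, 0.00) ✓; NF at -61.70° ✓; |NF| = 13.70 ✓; ∠NFG = 112.8° ✓; |FG| = 15.10 ✓; ∠FGR = 122.8° ✓; |GR| = 16.20 ✓; ∠GRD = 52.20° ✓; |RD| = 26.70 ✓; ∠RDZ = 137.9° ✓; |DZ| = 36.60 ✗.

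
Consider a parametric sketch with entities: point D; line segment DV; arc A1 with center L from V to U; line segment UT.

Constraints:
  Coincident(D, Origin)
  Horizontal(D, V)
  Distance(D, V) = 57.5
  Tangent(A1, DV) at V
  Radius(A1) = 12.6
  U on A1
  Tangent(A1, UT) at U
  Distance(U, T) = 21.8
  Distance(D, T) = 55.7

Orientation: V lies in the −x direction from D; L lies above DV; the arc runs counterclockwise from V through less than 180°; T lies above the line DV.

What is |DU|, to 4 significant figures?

46.53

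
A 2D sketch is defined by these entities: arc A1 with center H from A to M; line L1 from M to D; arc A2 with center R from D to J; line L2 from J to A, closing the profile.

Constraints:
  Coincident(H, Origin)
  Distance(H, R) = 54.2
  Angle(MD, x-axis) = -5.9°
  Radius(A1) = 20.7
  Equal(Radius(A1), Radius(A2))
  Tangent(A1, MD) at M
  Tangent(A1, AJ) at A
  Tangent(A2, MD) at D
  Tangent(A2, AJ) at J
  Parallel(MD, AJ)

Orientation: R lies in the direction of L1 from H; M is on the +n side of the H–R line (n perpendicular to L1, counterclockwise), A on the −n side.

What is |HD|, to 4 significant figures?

58.02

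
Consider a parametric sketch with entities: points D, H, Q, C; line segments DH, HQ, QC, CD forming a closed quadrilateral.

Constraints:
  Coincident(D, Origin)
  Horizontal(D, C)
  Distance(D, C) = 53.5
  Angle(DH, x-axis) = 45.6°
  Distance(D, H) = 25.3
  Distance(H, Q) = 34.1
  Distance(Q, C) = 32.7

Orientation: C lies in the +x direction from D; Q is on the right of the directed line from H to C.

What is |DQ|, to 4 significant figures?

28.99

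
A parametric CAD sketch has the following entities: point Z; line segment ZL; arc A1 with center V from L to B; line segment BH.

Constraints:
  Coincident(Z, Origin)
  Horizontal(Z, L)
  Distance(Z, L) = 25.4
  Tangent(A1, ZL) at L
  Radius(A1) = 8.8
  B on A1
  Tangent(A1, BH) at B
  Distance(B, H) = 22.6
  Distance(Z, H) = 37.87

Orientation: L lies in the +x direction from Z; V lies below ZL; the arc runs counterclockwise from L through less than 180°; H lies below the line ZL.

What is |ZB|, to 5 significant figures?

19.426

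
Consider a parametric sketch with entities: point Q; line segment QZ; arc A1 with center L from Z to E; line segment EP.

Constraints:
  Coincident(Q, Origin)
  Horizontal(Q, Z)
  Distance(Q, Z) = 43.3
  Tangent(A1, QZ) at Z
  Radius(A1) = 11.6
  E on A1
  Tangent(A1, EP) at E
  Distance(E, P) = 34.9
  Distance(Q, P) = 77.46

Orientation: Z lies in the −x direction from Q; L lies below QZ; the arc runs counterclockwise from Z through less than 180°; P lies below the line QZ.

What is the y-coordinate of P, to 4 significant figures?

-40.53

Checks: |LE| = 11.60 ✓; ∠(LE, EP) = 90.00° ✓; |EP| = 34.90 ✓; |QP| = 77.46 ✓.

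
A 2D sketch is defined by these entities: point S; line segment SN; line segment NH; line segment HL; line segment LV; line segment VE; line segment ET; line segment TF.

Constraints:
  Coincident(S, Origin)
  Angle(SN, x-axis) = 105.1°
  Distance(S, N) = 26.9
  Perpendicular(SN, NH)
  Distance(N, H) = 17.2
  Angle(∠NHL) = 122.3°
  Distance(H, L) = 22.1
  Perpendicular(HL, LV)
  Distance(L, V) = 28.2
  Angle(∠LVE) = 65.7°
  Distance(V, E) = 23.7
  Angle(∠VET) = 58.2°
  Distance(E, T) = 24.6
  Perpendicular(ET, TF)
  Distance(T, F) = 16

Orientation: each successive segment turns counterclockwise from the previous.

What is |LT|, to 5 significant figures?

4.8721

S is at the origin; SN runs at 105.1° with length 26.9, so N = (-7.0076, 25.971). The perpendicularity gives NH at right angles to SN, so NH runs at -164.90°; with |NH| = 17.2, H = (-23.614, 21.491). ∠NHL = 122.3° gives HL at -107.20° from the x-axis; with |HL| = 22.1, L = (-30.149, 0.37888). The perpendicularity gives LV at right angles to HL, so LV runs at -17.200°; with |LV| = 28.2, V = (-3.2100, -7.9601). ∠LVE = 65.7° gives VE at 97.100° from the x-axis; with |VE| = 23.7, E = (-6.1394, 15.558). ∠VET = 58.2° gives ET at -141.10° from the x-axis; with |ET| = 24.6, T = (-25.284, 0.11029). Then |LT| = |T − L| = 4.8721.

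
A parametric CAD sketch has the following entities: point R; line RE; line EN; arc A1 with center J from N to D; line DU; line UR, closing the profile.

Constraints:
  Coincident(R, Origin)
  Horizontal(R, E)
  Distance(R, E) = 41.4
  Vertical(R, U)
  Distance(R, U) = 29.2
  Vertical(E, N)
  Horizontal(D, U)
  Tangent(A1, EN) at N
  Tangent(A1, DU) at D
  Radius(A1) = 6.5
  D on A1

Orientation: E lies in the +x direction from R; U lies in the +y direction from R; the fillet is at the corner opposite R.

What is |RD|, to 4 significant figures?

45.50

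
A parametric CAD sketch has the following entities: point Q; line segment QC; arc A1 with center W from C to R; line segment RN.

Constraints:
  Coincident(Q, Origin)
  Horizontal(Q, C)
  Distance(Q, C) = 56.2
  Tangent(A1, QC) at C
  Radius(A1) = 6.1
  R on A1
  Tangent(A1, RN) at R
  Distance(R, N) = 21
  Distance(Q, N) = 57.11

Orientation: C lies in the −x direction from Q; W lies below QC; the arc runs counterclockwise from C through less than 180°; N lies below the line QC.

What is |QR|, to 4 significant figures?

62.08

Q is at the origin; Q and C share the same y with |QC| = 56.2 and C on the −x side, so C = (-56.20, 0.000). Since A1 is tangent to QC there, WC ⟂ QC, so W = C + (0, -6.1) = (-56.20, -6.100). Since WR ⟂ RN (tangency), |WN| = √(6.1² + 21.0²) = 21.87 regardless of where R sits on A1. So N lies on both circle(Q, 57.11) and circle(W, 21.87); the below-QC intersection is N = (-50.25, -27.14). R is the foot of the tangent from N: R = (-61.37, -9.332).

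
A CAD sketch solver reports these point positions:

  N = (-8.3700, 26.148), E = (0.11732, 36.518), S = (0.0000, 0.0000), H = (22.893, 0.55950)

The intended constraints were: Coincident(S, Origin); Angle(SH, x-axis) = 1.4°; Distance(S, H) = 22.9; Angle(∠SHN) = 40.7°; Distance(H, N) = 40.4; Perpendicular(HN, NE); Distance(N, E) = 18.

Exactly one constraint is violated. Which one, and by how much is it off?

Distance(N, E) = 18 — off by 4.60.

S = (0.00, 0.00) ✓; SH at 1.400° ✓; |SH| = 22.90 ✓; ∠SHN = 40.70° ✓; |HN| = 40.40 ✓; ∠(HN, NE) = 90.00° ✓; |NE| = 13.40 ✗.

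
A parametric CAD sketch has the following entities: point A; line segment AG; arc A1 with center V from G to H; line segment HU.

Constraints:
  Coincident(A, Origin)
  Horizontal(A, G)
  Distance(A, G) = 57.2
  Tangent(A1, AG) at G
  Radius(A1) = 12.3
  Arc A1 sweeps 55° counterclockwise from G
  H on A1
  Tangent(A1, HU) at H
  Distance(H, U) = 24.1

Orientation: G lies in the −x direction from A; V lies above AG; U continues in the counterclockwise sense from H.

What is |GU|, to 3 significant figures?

34.6

A is at the origin; AG is horizontal with |AG| = 57.2 and G on the −x side, so G = (-57.2, 0.00). Since A1 is tangent to AG there, VG ⟂ AG, so V = G + (0, 12.3) = (-57.2, 12.3). On A1, G sits at bearing -90° from V; a 55° counterclockwise sweep puts H at bearing -35°, so H = V + 12.3·(cos -35°, sin -35°) = (-47.1, 5.25). Since A1 is tangent to HU there, VH ⟂ HU, so HU runs along (−sin -35°, cos -35°); with |HU| = 24.1, U = (-33.3, 25.0). Then |GU| = |U − G| = 34.6.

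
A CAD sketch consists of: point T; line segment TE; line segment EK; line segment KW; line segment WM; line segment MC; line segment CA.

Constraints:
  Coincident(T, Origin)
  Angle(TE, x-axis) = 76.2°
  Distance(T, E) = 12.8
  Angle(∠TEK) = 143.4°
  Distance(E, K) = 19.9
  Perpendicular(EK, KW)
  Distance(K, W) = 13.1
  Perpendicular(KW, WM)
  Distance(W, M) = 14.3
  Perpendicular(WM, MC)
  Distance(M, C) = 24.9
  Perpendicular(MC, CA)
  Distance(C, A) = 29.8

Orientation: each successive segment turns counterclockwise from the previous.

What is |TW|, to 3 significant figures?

30.7

T is at the origin; TE runs at 76.2° with length 12.8, so E = (3.05, 12.4). ∠TEK = 143.4° gives EK at 113° from the x-axis; with |EK| = 19.9, K = (-4.66, 30.8). The perpendicularity gives KW at right angles to EK, so KW runs at -157°; with |KW| = 13.1, W = (-16.7, 25.7). Then |TW| = |W − T| = 30.7.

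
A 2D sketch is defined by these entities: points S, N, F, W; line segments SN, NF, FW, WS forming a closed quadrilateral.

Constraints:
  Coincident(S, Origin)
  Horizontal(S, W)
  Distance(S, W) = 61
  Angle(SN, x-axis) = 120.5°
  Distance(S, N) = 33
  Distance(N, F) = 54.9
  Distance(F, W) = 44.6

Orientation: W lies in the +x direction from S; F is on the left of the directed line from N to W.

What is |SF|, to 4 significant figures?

53.14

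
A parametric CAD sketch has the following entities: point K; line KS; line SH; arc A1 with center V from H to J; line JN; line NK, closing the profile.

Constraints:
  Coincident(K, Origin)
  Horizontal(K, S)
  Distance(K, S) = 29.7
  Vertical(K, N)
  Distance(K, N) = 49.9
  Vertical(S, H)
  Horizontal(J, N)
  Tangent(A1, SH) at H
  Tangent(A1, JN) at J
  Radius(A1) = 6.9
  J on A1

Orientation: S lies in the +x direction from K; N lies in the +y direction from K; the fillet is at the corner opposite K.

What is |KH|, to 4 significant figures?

52.26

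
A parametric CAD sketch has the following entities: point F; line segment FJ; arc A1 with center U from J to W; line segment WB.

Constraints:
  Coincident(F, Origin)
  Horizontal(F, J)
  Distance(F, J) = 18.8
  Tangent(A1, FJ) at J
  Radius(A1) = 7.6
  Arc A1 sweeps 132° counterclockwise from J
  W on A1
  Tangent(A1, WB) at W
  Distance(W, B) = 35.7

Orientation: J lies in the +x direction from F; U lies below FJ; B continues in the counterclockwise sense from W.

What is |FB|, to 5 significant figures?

53.943

F is at the origin; FJ is horizontal with |FJ| = 18.8 and J on the +x side, so J = (18.800, 0.0000). Tangency of A1 to FJ means the radius UJ is perpendicular to FJ, so U = J + (0, -7.6) = (18.800, -7.6000). On A1, J sits at bearing 90° from U; a 132° counterclockwise sweep puts W at bearing 222°, so W = U + 7.6·(cos 222°, sin 222°) = (13.152, -12.685). Since A1 is tangent to WB there, UW ⟂ WB, so WB runs along (−sin 222°, cos 222°); with |WB| = 35.7, B = (37.040, -39.216). Then |FB| = |B − F| = 53.943.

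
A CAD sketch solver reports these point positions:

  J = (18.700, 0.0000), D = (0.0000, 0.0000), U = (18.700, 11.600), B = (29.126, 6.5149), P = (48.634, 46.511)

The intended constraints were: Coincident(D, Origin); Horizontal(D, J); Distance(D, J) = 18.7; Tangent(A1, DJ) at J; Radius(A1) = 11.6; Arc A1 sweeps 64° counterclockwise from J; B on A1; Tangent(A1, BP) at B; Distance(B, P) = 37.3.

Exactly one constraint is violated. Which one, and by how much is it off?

Distance(B, P) = 37.3 — off by 7.20.

D = (0.00, 0.00) ✓; D.y = 0.00, J.y = 0.00 ✓; |DJ| = 18.70 ✓; ∠(UJ, JD) = 90.00° ✓; |UJ| = 11.60 ✓; bearing(U→B) − bearing(U→J) = 64.00° ✓; |UB| = 11.60 ✓; ∠(UB, BP) = 90.00° ✓; |BP| = 44.50 ✗.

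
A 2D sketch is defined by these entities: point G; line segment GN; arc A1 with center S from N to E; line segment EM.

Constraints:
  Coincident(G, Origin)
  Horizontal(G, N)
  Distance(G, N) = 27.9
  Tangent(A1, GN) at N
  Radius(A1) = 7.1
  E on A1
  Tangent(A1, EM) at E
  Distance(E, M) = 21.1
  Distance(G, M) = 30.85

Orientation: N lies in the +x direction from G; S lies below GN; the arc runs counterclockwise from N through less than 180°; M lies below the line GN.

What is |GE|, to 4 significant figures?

21.69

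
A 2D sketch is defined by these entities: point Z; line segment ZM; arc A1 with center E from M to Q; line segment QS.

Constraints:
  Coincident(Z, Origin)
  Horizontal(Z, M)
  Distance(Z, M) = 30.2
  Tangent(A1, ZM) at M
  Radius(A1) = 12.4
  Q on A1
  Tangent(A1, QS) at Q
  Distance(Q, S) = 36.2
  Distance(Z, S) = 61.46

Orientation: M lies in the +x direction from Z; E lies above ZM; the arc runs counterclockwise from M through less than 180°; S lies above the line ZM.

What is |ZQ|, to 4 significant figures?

44.88

Z is at the origin; ZM is horizontal with |ZM| = 30.2 and M on the +x side, so M = (30.20, 0.000). A1 meets ZM tangentially, so EM is at right angles to ZM, so E = M + (0, 12.4) = (30.20, 12.40). Since EQ ⟂ QS (tangency), |ES| = √(12.4² + 36.2²) = 38.26 regardless of where Q sits on A1. So S lies on both circle(Z, 61.46) and circle(E, 38.26); the above-ZM intersection is S = (35.28, 50.33). Q is the foot of the tangent from S: Q = (42.36, 14.83).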